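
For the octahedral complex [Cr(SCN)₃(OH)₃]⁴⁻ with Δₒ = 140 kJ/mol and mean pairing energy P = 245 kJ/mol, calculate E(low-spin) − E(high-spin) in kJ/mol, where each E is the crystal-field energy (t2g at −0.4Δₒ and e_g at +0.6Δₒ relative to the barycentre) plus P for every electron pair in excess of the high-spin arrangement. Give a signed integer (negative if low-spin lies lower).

105

Ligand charges: 3×(-1) from SCN⁻ and 3×(-1) from OH⁻ sum to -6; with overall charge -4, Cr is +2.
Cr²⁺: group 6, so d-count = 6 − 2 = 4.
High-spin d⁴ fills as t2g^3 e_g^1 with CFSE 3(−0.4) + 1(+0.6) = -0.6Δₒ = -84 kJ/mol.
Low-spin: t2g^4 e_g^0, orbital CFSE = -1.6Δₒ = -224 kJ/mol; plus 1 excess pair × P = +245 kJ/mol; total 21 kJ/mol.
E(LS) − E(HS) = 21 − (-84) = 105 kJ/mol.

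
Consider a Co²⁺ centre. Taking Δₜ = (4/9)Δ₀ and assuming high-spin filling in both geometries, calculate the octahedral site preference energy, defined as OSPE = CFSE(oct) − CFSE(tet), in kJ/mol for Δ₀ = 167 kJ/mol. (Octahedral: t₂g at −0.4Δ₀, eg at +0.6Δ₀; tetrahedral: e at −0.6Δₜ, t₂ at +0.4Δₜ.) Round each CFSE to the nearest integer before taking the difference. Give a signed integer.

-45

Co²⁺: group 9, so d-count = 9 − 2 = 7.
Octahedral high-spin t₂g⁵ eg²: CFSE = -0.8 × 167 = -134 kJ/mol.
In a tetrahedral site the filling is e⁴ t₂³: CFSE(tet) = -1.2Δₜ = -1.2 × (4/9)(167) = -89 kJ/mol.
OSPE = CFSE(oct) − CFSE(tet) = -134 − (-89) = -45 kJ/mol.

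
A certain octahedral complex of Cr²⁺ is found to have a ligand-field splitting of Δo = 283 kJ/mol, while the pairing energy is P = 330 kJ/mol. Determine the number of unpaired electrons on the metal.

4

Group 6 minus oxidation state +2 gives a d⁴ configuration for Cr²⁺.
Since Δo = 283 kJ/mol < P = 330 kJ/mol, the complex adopts the high-spin configuration.
That gives t₂g³ eg¹.
Unpaired electrons: 4.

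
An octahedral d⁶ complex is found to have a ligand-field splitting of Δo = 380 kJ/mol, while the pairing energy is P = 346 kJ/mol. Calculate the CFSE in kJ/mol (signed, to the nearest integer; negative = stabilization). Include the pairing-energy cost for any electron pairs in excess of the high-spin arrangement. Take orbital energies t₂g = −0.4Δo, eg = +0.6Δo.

Since Δo = 380 kJ/mol > P = 346 kJ/mol, the complex adopts the low-spin configuration.
That gives t₂g⁶ eg⁰.
Orbital CFSE = -2.4Δo = -2.4 × 380 = -912 kJ/mol.
Excess pairs vs high-spin: 3 − 1 = 2; pairing cost = +692 kJ/mol.
Net CFSE = -912 + 692 = -220 kJ/mol.

-220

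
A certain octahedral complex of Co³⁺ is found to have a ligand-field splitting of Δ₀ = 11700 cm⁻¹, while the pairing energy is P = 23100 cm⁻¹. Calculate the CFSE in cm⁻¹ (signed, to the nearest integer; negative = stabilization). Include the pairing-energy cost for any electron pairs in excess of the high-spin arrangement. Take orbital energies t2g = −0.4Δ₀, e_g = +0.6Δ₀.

-4680

Co³⁺: group 9, so d-count = 9 − 3 = 6.
With Δ₀ < P the complex is high-spin.
That gives t2g^4 e_g^2.
Orbital CFSE = -0.4Δ₀ = -0.4 × 11700 = -4680 cm⁻¹.
High-spin has no excess pairs, so no pairing correction applies.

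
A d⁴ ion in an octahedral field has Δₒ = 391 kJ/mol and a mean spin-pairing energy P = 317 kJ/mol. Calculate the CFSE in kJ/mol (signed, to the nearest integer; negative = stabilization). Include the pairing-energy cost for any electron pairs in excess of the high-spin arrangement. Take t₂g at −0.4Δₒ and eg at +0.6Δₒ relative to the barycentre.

Since Δₒ = 391 kJ/mol > P = 317 kJ/mol, the complex adopts the low-spin configuration.
Filling d⁴ accordingly: t₂g⁴ eg⁰.
Orbital CFSE = -1.6Δₒ = -1.6 × 391 = -626 kJ/mol.
Excess pairs vs high-spin: 1 − 0 = 1; pairing cost = +317 kJ/mol.
Net CFSE = -626 + 317 = -309 kJ/mol.

-309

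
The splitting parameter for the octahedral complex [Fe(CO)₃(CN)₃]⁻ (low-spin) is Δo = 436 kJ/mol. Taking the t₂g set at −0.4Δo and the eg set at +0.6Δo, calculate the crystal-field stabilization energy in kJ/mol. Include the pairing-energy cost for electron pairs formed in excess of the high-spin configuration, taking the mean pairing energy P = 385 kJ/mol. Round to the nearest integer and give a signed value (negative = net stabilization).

Ligand charges: 3×(+0) from CO and 3×(-1) from CN⁻ sum to -3; with overall charge -1, Fe is +2.
Group 8 minus oxidation state +2 gives a d⁶ configuration for Fe²⁺.
Electron filling gives t₂g⁶ eg⁰.
CFSE(orbital) = 6×(-0.4Δo) + 0×(0.6Δo) = -2.4Δo; with Δo = 436 kJ/mol that is -1046 kJ/mol.
Relative to high-spin t₂g⁴ eg² (1 paired), the low-spin configuration has 2 additional pairs, contributing +2 × 385 = +770 kJ/mol.
Overall CFSE = -1046 + 770 = -276 kJ/mol.

-276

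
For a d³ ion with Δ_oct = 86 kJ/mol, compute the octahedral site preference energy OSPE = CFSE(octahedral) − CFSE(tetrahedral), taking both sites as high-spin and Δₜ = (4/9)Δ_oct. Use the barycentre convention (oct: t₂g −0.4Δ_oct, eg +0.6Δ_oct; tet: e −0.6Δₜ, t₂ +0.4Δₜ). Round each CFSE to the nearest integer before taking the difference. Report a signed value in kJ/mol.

-72

In an octahedral site d³ (HS) is t₂g³ eg⁰, giving CFSE(oct) = -1.2Δ_oct = -103 kJ/mol.
Tetrahedral: e² t₂¹, CFSE = 2(−0.6) + 1(+0.4) = -0.8Δₜ = -0.8 × (4/9) × 86 = -31 kJ/mol.
OSPE = CFSE(oct) − CFSE(tet) = -103 − (-31) = -72 kJ/mol.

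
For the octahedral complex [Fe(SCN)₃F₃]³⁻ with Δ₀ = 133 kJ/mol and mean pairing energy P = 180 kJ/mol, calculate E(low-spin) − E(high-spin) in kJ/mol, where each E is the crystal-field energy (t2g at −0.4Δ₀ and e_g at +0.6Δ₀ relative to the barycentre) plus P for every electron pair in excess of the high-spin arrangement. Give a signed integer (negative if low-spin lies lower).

94

Ligand charges: 3×(-1) from SCN⁻ and 3×(-1) from F⁻ sum to -6; with overall charge -3, Fe is +3.
Fe³⁺: group 8, so d-count = 8 − 3 = 5.
High-spin: t2g^3 e_g^2, CFSE = 0.0Δ₀ = 0 kJ/mol.
Low-spin: t2g^5 e_g^0, orbital CFSE = -2.0Δ₀ = -266 kJ/mol; plus 2 excess pairs × P = +360 kJ/mol; total 94 kJ/mol.
E(LS) − E(HS) = 94 − (0) = 94 kJ/mol.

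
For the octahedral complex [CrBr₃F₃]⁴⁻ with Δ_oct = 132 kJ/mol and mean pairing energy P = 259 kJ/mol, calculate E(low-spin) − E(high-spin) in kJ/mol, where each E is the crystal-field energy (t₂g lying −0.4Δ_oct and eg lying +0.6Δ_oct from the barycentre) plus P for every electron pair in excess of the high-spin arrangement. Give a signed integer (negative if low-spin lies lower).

Ligand charges: 3×(-1) from Br⁻ and 3×(-1) from F⁻ sum to -6; with overall charge -4, Cr is +2.
Cr²⁺: group 6, so d-count = 6 − 2 = 4.
High-spin d⁴ fills as t₂g³ eg¹ with CFSE 3(−0.4) + 1(+0.6) = -0.6Δ_oct = -79 kJ/mol.
Low-spin: t₂g⁴ eg⁰, orbital CFSE = -1.6Δ_oct = -211 kJ/mol; plus 1 excess pair × P = +259 kJ/mol; total 48 kJ/mol.
The difference is 48 − (-79) = 127 kJ/mol, so high-spin lies lower.

127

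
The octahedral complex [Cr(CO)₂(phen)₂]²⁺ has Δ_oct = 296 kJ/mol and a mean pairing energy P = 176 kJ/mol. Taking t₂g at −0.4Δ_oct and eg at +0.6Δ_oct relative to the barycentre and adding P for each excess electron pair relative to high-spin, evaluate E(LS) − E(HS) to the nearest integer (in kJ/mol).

-120

Ligand charges: 2×(+0) from CO and 2×(+0) from phen sum to +0; with overall charge +2, Cr is +2.
Cr sits in group 6; removing 2 electrons leaves Cr²⁺ with 6 − 2 = 4 d electrons.
High-spin d⁴ fills as t₂g³ eg¹ with CFSE 3(−0.4) + 1(+0.6) = -0.6Δ_oct = -178 kJ/mol.
Low-spin t₂g⁴ eg⁰ gives -1.6Δ_oct = -474 kJ/mol, but forming 1 extra pair costs 1P = 176 kJ/mol, so E(LS) = -474 + 176 = -298 kJ/mol.
Thus E(LS) − E(HS) = -120 kJ/mol.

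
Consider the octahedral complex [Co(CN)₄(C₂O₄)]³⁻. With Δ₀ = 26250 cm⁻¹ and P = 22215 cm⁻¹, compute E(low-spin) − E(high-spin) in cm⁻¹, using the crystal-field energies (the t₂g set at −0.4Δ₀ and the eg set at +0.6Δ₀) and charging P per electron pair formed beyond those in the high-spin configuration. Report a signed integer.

Ligand charges: 4×(-1) from CN⁻ and 1×(-2) from C₂O₄²⁻ sum to -6; with overall charge -3, Co is +3.
Co sits in group 9; removing 3 electrons leaves Co³⁺ with 9 − 3 = 6 d electrons.
High-spin: t₂g⁴ eg², CFSE = -0.4Δ₀ = -10500 cm⁻¹.
Low-spin t₂g⁶ eg⁰ gives -2.4Δ₀ = -63000 cm⁻¹, but forming 2 extra pairs costs 2P = 44430 cm⁻¹, so E(LS) = -63000 + 44430 = -18570 cm⁻¹.
The difference is -18570 − (-10500) = -8070 cm⁻¹, so low-spin lies lower.

-8070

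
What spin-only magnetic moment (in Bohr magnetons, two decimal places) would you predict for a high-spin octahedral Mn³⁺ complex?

4.90 Bohr magnetons

Group 7 minus oxidation state +3 gives a d⁴ configuration for Mn³⁺.
Configuration: t₂g³ eg¹ → 4 unpaired electrons.
μ(spin-only) = √[4(4+2)] = √24 ≈ 4.90 Bohr magnetons.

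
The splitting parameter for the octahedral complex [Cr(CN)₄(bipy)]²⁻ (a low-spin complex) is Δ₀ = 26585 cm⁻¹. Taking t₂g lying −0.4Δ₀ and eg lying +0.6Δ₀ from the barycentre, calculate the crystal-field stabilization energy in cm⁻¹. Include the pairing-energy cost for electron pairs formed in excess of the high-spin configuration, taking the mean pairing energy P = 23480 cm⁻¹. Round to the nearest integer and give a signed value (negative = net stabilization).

Ligand charges: 4×(-1) from CN⁻ and 1×(+0) from bipy sum to -4; with overall charge -2, Cr is +2.
Group 6 minus oxidation state +2 gives a d⁴ configuration for Cr²⁺.
The d⁴ electrons fill as t₂g⁴ eg⁰.
Orbital CFSE = 4(-0.4) + 0(0.6) = -1.6Δ₀ = -1.6 × 26585 = -42536 cm⁻¹.
Pairing penalty: 1 pair vs 0 in the high-spin reference → 1 extra × P = 23480 cm⁻¹.
Overall CFSE = -42536 + 23480 = -19056 cm⁻¹.

-19056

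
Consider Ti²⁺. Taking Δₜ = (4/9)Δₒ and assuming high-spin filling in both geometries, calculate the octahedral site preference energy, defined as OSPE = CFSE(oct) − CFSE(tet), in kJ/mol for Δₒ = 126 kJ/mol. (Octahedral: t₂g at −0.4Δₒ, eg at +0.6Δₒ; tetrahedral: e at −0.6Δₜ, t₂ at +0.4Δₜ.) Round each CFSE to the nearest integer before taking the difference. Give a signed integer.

-34

Group 4 minus oxidation state +2 gives a d² configuration for Ti²⁺.
Octahedral (high-spin): t2g^2 e_g^0, CFSE = 2(−0.4) + 0(+0.6) = -0.8Δₒ = -0.8 × 126 = -101 kJ/mol.
Tetrahedral: e^2 t2^0, CFSE = 2(−0.6) + 0(+0.4) = -1.2Δₜ = -1.2 × (4/9) × 126 = -67 kJ/mol.
OSPE = -101 − (-67) = -34 kJ/mol.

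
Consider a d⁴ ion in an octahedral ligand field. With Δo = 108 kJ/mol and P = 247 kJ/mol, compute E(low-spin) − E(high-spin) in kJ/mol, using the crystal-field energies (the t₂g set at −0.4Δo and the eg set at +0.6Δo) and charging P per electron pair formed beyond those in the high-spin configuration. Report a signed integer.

In the high-spin limit (t₂g³ eg¹) the orbital term is -0.6Δo = -65 kJ/mol, with no excess pairing.
Low-spin t₂g⁴ eg⁰ gives -1.6Δo = -173 kJ/mol, but forming 1 extra pair costs 1P = 247 kJ/mol, so E(LS) = -173 + 247 = 74 kJ/mol.
Thus E(LS) − E(HS) = 139 kJ/mol.

139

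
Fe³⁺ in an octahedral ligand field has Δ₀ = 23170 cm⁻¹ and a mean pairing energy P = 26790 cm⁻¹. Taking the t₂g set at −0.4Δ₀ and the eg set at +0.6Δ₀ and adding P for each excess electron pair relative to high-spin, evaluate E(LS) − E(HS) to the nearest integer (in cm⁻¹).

7240

Fe sits in group 8; removing 3 electrons leaves Fe³⁺ with 8 − 3 = 5 d electrons.
In the high-spin limit (t₂g³ eg²) the orbital term is 0.0Δ₀ = 0 cm⁻¹, with no excess pairing.
For low-spin the configuration is t₂g⁵ eg⁰: orbital energy -2.0 × 23170 = -46340 cm⁻¹, and 2 additional pairs relative to high-spin add 53580 cm⁻¹, giving 7240 cm⁻¹.
E(LS) − E(HS) = 7240 − (0) = 7240 cm⁻¹.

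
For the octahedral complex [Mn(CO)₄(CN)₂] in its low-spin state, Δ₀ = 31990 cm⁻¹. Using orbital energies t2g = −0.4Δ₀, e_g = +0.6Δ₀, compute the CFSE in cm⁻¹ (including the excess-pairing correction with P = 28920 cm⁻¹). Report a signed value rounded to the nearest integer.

Ligand charges: 4×(+0) from CO and 2×(-1) from CN⁻ sum to -2; with overall charge +0, Mn is +2.
Mn sits in group 7; removing 2 electrons leaves Mn²⁺ with 7 − 2 = 5 d electrons.
Electron filling gives t2g^5 e_g^0.
The orbital stabilization is -2.0Δ₀ = -2.0 × 31990 = -63980 cm⁻¹.
High-spin d⁵ would be t2g^3 e_g^2 with 0 pairs; low-spin has 2, so 2 excess pairs cost +2P = +57840 cm⁻¹.
Combining: -63980 + 57840 = -6140 cm⁻¹.

-6140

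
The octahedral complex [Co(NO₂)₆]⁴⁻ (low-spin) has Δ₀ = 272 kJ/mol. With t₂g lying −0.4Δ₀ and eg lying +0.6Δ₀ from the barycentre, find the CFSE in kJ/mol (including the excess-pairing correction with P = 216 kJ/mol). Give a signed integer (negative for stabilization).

-274

Each NO₂⁻ contributes -1; 6 × (-1) = -6. With overall charge -4, Co is in the +2 oxidation state.
Co sits in group 9; removing 2 electrons leaves Co²⁺ with 9 − 2 = 7 d electrons.
Electron filling gives t₂g⁶ eg¹.
Orbital CFSE = 6(-0.4) + 1(0.6) = -1.8Δ₀ = -1.8 × 272 = -490 kJ/mol.
Relative to high-spin t₂g⁵ eg² (2 paired), the low-spin configuration has 1 additional pair, contributing +1 × 216 = +216 kJ/mol.
Overall CFSE = -490 + 216 = -274 kJ/mol.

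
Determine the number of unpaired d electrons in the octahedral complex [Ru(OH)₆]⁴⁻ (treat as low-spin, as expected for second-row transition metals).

Each OH⁻ contributes -1; 6 × (-1) = -6. With overall charge -4, Ru is in the +2 oxidation state.
Ru²⁺: group 8, so d-count = 8 − 2 = 6.
Configuration: t2g^6 e_g^0, giving 0 unpaired electrons.

0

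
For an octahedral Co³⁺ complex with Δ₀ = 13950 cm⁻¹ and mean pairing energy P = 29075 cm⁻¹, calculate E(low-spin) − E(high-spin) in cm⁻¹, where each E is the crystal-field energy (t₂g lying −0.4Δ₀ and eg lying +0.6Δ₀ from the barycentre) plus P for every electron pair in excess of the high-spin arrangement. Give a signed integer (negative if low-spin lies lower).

Group 9 minus oxidation state +3 gives a d⁶ configuration for Co³⁺.
In the high-spin limit (t₂g⁴ eg²) the orbital term is -0.4Δ₀ = -5580 cm⁻¹, with no excess pairing.
For low-spin the configuration is t₂g⁶ eg⁰: orbital energy -2.4 × 13950 = -33480 cm⁻¹, and 2 additional pairs relative to high-spin add 58150 cm⁻¹, giving 24670 cm⁻¹.
Thus E(LS) − E(HS) = 30250 cm⁻¹.

30250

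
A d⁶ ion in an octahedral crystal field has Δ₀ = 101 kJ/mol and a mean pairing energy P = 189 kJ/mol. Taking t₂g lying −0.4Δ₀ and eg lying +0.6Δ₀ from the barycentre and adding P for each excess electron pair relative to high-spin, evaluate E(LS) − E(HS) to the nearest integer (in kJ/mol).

In the high-spin limit (t₂g⁴ eg²) the orbital term is -0.4Δ₀ = -40 kJ/mol, with no excess pairing.
Low-spin t₂g⁶ eg⁰ gives -2.4Δ₀ = -242 kJ/mol, but forming 2 extra pairs costs 2P = 378 kJ/mol, so E(LS) = -242 + 378 = 136 kJ/mol.
Thus E(LS) − E(HS) = 176 kJ/mol.

176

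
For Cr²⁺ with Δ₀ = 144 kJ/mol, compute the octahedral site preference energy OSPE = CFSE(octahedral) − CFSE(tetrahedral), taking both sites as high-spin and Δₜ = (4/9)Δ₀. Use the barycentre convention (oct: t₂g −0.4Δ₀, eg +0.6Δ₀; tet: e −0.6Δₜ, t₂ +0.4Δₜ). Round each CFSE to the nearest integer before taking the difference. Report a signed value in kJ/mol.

Cr²⁺: group 6, so d-count = 6 − 2 = 4.
Octahedral high-spin t₂g³ eg¹: CFSE = -0.6 × 144 = -86 kJ/mol.
Tetrahedral: e² t₂², CFSE = 2(−0.6) + 2(+0.4) = -0.4Δₜ = -0.4 × (4/9) × 144 = -26 kJ/mol.
OSPE = CFSE(oct) − CFSE(tet) = -86 − (-26) = -60 kJ/mol.

-60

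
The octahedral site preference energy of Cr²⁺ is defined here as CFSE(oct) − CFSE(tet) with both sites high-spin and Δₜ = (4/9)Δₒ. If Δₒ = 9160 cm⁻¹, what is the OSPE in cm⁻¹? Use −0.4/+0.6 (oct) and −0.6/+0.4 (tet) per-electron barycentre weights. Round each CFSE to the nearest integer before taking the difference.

-3868

Cr is in group 6, so Cr²⁺ is d⁴ (6 − 2 = 4).
Octahedral high-spin t₂g³ eg¹: CFSE = -0.6 × 9160 = -5496 cm⁻¹.
Tetrahedral: e² t₂², CFSE = 2(−0.6) + 2(+0.4) = -0.4Δₜ = -0.4 × (4/9) × 9160 = -1628 cm⁻¹.
OSPE = -5496 − (-1628) = -3868 cm⁻¹.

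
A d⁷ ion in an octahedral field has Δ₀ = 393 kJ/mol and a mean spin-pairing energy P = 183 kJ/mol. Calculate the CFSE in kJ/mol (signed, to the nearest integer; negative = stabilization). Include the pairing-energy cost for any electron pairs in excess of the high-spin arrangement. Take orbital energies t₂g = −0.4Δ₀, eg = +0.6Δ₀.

-524

With Δ₀ > P the complex is low-spin.
That gives t₂g⁶ eg¹.
Orbital CFSE = -1.8Δ₀ = -1.8 × 393 = -707 kJ/mol.
Excess pairs vs high-spin: 3 − 2 = 1; pairing cost = +183 kJ/mol.
Net CFSE = -707 + 183 = -524 kJ/mol.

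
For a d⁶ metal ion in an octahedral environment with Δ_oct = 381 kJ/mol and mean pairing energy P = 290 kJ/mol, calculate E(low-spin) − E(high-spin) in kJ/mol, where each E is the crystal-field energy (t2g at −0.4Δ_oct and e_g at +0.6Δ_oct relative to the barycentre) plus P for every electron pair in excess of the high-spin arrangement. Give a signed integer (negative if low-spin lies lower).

-182

High-spin d⁶ fills as t2g^4 e_g^2 with CFSE 4(−0.4) + 2(+0.6) = -0.4Δ_oct = -152 kJ/mol.
Low-spin: t2g^6 e_g^0, orbital CFSE = -2.4Δ_oct = -914 kJ/mol; plus 2 excess pairs × P = +580 kJ/mol; total -334 kJ/mol.
E(LS) − E(HS) = -334 − (-152) = -182 kJ/mol.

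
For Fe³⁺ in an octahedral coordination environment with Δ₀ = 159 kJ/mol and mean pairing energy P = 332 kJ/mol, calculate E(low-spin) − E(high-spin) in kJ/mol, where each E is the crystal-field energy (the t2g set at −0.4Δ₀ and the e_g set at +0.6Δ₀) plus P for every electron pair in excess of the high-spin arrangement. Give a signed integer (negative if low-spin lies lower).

346

Group 8 minus oxidation state +3 gives a d⁵ configuration for Fe³⁺.
High-spin: t2g^3 e_g^2, CFSE = 0.0Δ₀ = 0 kJ/mol.
Low-spin t2g^5 e_g^0 gives -2.0Δ₀ = -318 kJ/mol, but forming 2 extra pairs costs 2P = 664 kJ/mol, so E(LS) = -318 + 664 = 346 kJ/mol.
E(LS) − E(HS) = 346 − (0) = 346 kJ/mol.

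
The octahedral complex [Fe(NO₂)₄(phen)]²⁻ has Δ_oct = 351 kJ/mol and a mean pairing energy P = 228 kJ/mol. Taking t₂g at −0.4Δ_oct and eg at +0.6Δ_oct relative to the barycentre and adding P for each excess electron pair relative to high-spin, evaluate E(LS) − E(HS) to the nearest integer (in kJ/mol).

-246

Ligand charges: 4×(-1) from NO₂⁻ and 1×(+0) from phen sum to -4; with overall charge -2, Fe is +2.
Fe²⁺: group 8, so d-count = 8 − 2 = 6.
In the high-spin limit (t₂g⁴ eg²) the orbital term is -0.4Δ_oct = -140 kJ/mol, with no excess pairing.
For low-spin the configuration is t₂g⁶ eg⁰: orbital energy -2.4 × 351 = -842 kJ/mol, and 2 additional pairs relative to high-spin add 456 kJ/mol, giving -386 kJ/mol.
The difference is -386 − (-140) = -246 kJ/mol, so low-spin lies lower.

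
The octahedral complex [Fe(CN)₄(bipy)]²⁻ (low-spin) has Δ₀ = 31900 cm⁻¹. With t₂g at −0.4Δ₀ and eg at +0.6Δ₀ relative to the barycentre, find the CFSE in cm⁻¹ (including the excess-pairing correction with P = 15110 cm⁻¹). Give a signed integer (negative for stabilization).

-46340

Ligand charges: 4×(-1) from CN⁻ and 1×(+0) from bipy sum to -4; with overall charge -2, Fe is +2.
Fe sits in group 8; removing 2 electrons leaves Fe²⁺ with 8 − 2 = 6 d electrons.
Configuration: t₂g⁶ eg⁰.
The orbital stabilization is -2.4Δ₀ = -2.4 × 31900 = -76560 cm⁻¹.
High-spin d⁶ would be t₂g⁴ eg² with 1 pair; low-spin has 3, so 2 excess pairs cost +2P = +30220 cm⁻¹.
Combining: -76560 + 30220 = -46340 cm⁻¹.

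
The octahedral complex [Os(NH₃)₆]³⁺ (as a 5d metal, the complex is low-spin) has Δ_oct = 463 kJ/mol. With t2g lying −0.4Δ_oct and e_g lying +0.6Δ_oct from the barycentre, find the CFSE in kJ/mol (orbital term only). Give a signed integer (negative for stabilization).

-926

NH₃ is neutral, so the +3 overall charge sits on Os: oxidation state +3.
Os³⁺: group 8, so d-count = 8 − 3 = 5.
The d⁵ electrons fill as t2g^5 e_g^0.
The orbital stabilization is -2.0Δ_oct = -2.0 × 463 = -926 kJ/mol.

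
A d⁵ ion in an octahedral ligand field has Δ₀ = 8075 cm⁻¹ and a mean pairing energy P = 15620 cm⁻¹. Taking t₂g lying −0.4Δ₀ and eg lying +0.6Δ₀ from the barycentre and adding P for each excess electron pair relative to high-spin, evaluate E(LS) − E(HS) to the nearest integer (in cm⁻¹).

15090

High-spin: t₂g³ eg², CFSE = 0.0Δ₀ = 0 cm⁻¹.
Low-spin t₂g⁵ eg⁰ gives -2.0Δ₀ = -16150 cm⁻¹, but forming 2 extra pairs costs 2P = 31240 cm⁻¹, so E(LS) = -16150 + 31240 = 15090 cm⁻¹.
The difference is 15090 − (0) = 15090 cm⁻¹, so high-spin lies lower.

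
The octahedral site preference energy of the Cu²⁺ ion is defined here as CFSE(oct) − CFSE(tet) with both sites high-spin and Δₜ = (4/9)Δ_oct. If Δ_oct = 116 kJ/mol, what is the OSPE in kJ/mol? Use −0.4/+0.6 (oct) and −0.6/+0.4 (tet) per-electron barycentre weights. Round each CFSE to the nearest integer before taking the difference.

Cu sits in group 11; removing 2 electrons leaves Cu²⁺ with 11 − 2 = 9 d electrons.
Octahedral high-spin t₂g⁶ eg³: CFSE = -0.6 × 116 = -70 kJ/mol.
Tetrahedral e⁴ t₂⁵ gives -0.4Δₜ = -0.4 × (4/9) × 116 = -21 kJ/mol.
OSPE = -70 − (-21) = -49 kJ/mol.

-49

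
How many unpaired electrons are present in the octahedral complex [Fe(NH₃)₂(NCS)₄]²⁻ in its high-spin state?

4

Ligand charges: 2×(+0) from NH₃ and 4×(-1) from NCS⁻ sum to -4; with overall charge -2, Fe is +2.
Fe²⁺: group 8, so d-count = 8 − 2 = 6.
Configuration: t₂g⁴ eg², giving 4 unpaired electrons.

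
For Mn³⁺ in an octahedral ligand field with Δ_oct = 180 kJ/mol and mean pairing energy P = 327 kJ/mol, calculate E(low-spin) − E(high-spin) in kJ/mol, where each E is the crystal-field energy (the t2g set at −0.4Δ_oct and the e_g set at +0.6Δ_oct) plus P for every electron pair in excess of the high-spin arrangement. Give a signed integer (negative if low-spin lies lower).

147

Mn³⁺: group 7, so d-count = 7 − 3 = 4.
In the high-spin limit (t2g^3 e_g^1) the orbital term is -0.6Δ_oct = -108 kJ/mol, with no excess pairing.
Low-spin: t2g^4 e_g^0, orbital CFSE = -1.6Δ_oct = -288 kJ/mol; plus 1 excess pair × P = +327 kJ/mol; total 39 kJ/mol.
The difference is 39 − (-108) = 147 kJ/mol, so high-spin lies lower.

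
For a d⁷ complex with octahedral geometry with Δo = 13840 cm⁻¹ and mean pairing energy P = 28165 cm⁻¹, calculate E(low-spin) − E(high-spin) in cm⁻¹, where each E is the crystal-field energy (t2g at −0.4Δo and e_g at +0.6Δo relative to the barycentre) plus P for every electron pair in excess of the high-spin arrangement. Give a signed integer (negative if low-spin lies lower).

14325

High-spin: t2g^5 e_g^2, CFSE = -0.8Δo = -11072 cm⁻¹.
Low-spin t2g^6 e_g^1 gives -1.8Δo = -24912 cm⁻¹, but forming 1 extra pair costs 1P = 28165 cm⁻¹, so E(LS) = -24912 + 28165 = 3253 cm⁻¹.
E(LS) − E(HS) = 3253 − (-11072) = 14325 cm⁻¹.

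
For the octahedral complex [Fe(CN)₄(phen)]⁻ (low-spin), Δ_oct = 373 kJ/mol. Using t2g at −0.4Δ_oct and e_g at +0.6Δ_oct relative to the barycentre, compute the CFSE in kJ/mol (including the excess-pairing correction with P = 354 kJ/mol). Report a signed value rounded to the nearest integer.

-38

Ligand charges: 4×(-1) from CN⁻ and 1×(+0) from phen sum to -4; with overall charge -1, Fe is +3.
Group 8 minus oxidation state +3 gives a d⁵ configuration for Fe³⁺.
The d⁵ electrons fill as t2g^5 e_g^0.
Orbital CFSE = 5(-0.4) + 0(0.6) = -2.0Δ_oct = -2.0 × 373 = -746 kJ/mol.
Relative to high-spin t2g^3 e_g^2 (0 paired), the low-spin configuration has 2 additional pairs, contributing +2 × 354 = +708 kJ/mol.
Combining: -746 + 708 = -38 kJ/mol.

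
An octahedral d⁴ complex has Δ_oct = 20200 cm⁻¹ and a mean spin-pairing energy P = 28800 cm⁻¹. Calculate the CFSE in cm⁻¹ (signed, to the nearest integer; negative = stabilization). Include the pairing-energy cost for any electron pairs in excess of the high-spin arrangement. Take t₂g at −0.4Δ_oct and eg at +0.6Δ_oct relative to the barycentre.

Since Δ_oct = 20200 cm⁻¹ < P = 28800 cm⁻¹, the complex adopts the high-spin configuration.
Filling d⁴ accordingly: t₂g³ eg¹.
Orbital CFSE = -0.6Δ_oct = -0.6 × 20200 = -12120 cm⁻¹.
High-spin has no excess pairs, so no pairing correction applies.

-12120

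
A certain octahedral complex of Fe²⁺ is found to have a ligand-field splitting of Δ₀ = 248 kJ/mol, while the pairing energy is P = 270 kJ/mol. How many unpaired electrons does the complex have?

4

Group 8 minus oxidation state +2 gives a d⁶ configuration for Fe²⁺.
Δ₀ < P, so pairing is avoided: the ground state is high-spin.
Filling d⁶ accordingly: t2g^4 e_g^2.
Unpaired electrons: 4.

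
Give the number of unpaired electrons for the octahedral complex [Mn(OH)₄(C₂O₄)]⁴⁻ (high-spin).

Ligand charges: 4×(-1) from OH⁻ and 1×(-2) from C₂O₄²⁻ sum to -6; with overall charge -4, Mn is +2.
Mn sits in group 7; removing 2 electrons leaves Mn²⁺ with 7 − 2 = 5 d electrons.
Configuration: t₂g³ eg², giving 5 unpaired electrons.

5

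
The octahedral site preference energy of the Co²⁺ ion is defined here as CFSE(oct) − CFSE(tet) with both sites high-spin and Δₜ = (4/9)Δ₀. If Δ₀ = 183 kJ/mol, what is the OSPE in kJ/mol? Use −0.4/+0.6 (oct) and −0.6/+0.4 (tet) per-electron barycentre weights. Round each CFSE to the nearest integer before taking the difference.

-48

Co sits in group 9; removing 2 electrons leaves Co²⁺ with 9 − 2 = 7 d electrons.
Octahedral (high-spin): t₂g⁵ eg², CFSE = 5(−0.4) + 2(+0.6) = -0.8Δ₀ = -0.8 × 183 = -146 kJ/mol.
Tetrahedral: e⁴ t₂³, CFSE = 4(−0.6) + 3(+0.4) = -1.2Δₜ = -1.2 × (4/9) × 183 = -98 kJ/mol.
OSPE = CFSE(oct) − CFSE(tet) = -146 − (-98) = -48 kJ/mol.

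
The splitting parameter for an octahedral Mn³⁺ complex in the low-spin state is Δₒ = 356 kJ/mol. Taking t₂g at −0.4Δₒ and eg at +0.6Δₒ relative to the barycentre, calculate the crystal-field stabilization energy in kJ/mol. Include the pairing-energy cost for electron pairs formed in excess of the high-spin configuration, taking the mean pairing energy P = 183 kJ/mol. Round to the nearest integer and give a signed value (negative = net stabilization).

Mn is in group 7, so Mn³⁺ is d⁴ (7 − 3 = 4).
Configuration: t₂g⁴ eg⁰.
Orbital CFSE = 4(-0.4) + 0(0.6) = -1.6Δₒ = -1.6 × 356 = -570 kJ/mol.
Pairing penalty: 1 pair vs 0 in the high-spin reference → 1 extra × P = 183 kJ/mol.
Net CFSE = -570 + 183 = -387 kJ/mol.

-387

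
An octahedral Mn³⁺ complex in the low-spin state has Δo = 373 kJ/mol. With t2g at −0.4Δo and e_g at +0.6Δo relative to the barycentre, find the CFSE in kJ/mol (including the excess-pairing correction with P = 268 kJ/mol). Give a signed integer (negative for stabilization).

-329

Mn³⁺: group 7, so d-count = 7 − 3 = 4.
Configuration: t2g^4 e_g^0.
Orbital CFSE = 4(-0.4) + 0(0.6) = -1.6Δo = -1.6 × 373 = -597 kJ/mol.
Relative to high-spin t2g^3 e_g^1 (0 paired), the low-spin configuration has 1 additional pair, contributing +1 × 268 = +268 kJ/mol.
Net CFSE = -597 + 268 = -329 kJ/mol.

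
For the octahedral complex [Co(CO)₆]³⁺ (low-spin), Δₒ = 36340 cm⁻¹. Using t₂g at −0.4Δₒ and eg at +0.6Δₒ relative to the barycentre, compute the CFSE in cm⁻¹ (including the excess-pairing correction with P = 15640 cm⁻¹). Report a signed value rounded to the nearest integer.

-55936

CO is neutral, so the +3 overall charge sits on Co: oxidation state +3.
Co sits in group 9; removing 3 electrons leaves Co³⁺ with 9 − 3 = 6 d electrons.
The d⁶ electrons fill as t₂g⁶ eg⁰.
Orbital CFSE = 6(-0.4) + 0(0.6) = -2.4Δₒ = -2.4 × 36340 = -87216 cm⁻¹.
Pairing penalty: 3 pairs vs 1 in the high-spin reference → 2 extra × P = 31280 cm⁻¹.
Net CFSE = -87216 + 31280 = -55936 cm⁻¹.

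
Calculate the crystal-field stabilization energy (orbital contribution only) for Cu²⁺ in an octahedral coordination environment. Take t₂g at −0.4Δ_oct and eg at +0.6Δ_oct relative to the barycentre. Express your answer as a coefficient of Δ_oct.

Group 11 minus oxidation state +2 gives a d⁹ configuration for Cu²⁺.
Configuration: t₂g⁶ eg³.
CFSE = 6(-0.4Δ_oct) + 3(0.6Δ_oct) = -2.4Δ_oct + 1.8Δ_oct = -0.6Δ_oct.

-0.6 Δ_oct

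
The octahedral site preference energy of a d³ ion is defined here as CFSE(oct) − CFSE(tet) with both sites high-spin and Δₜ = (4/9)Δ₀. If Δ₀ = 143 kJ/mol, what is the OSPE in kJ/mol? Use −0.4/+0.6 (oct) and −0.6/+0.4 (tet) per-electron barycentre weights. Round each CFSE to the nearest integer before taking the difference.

In an octahedral site d³ (HS) is t₂g³ eg⁰, giving CFSE(oct) = -1.2Δ₀ = -172 kJ/mol.
In a tetrahedral site the filling is e² t₂¹: CFSE(tet) = -0.8Δₜ = -0.8 × (4/9)(143) = -51 kJ/mol.
OSPE = -172 − (-51) = -121 kJ/mol.

-121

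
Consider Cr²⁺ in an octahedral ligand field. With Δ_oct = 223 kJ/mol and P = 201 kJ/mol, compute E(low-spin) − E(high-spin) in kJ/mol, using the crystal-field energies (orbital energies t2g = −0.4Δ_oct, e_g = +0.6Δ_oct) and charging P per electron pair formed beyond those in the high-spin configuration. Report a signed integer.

-22

Cr sits in group 6; removing 2 electrons leaves Cr²⁺ with 6 − 2 = 4 d electrons.
In the high-spin limit (t2g^3 e_g^1) the orbital term is -0.6Δ_oct = -134 kJ/mol, with no excess pairing.
For low-spin the configuration is t2g^4 e_g^0: orbital energy -1.6 × 223 = -357 kJ/mol, and 1 additional pair relative to high-spin adds 201 kJ/mol, giving -156 kJ/mol.
The difference is -156 − (-134) = -22 kJ/mol, so low-spin lies lower.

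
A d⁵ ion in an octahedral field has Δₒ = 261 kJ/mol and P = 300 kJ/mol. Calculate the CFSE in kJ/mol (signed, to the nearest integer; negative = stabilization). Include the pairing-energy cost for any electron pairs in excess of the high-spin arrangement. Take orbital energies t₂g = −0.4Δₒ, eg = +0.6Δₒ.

Since Δₒ = 261 kJ/mol < P = 300 kJ/mol, the complex adopts the high-spin configuration.
Filling d⁵ accordingly: t₂g³ eg².
Orbital CFSE = 0.0Δₒ = 0.0 × 261 = 0 kJ/mol.
High-spin has no excess pairs, so no pairing correction applies.

0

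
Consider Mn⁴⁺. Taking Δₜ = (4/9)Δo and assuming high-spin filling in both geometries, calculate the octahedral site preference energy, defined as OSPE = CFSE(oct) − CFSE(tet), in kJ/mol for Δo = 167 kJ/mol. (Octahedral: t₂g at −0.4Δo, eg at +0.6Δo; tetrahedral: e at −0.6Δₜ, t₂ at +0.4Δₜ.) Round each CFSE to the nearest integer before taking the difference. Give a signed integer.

Mn sits in group 7; removing 4 electrons leaves Mn⁴⁺ with 7 − 4 = 3 d electrons.
Octahedral (high-spin): t2g^3 e_g^0, CFSE = 3(−0.4) + 0(+0.6) = -1.2Δo = -1.2 × 167 = -200 kJ/mol.
In a tetrahedral site the filling is e^2 t2^1: CFSE(tet) = -0.8Δₜ = -0.8 × (4/9)(167) = -59 kJ/mol.
OSPE = CFSE(oct) − CFSE(tet) = -200 − (-59) = -141 kJ/mol.

-141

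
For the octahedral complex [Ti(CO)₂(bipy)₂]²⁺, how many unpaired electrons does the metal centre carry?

Ligand charges: 2×(+0) from CO and 2×(+0) from bipy sum to +0; with overall charge +2, Ti is +2.
Group 4 minus oxidation state +2 gives a d² configuration for Ti²⁺.
Configuration: t₂g² eg⁰, giving 2 unpaired electrons.

2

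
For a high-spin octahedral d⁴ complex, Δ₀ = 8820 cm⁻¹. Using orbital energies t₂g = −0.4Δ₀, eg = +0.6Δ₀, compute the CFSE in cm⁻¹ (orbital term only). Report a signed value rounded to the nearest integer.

Electron filling gives t₂g³ eg¹.
The orbital stabilization is -0.6Δ₀ = -0.6 × 8820 = -5292 cm⁻¹.

-5292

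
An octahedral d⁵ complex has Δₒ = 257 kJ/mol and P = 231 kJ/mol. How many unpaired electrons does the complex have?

1

With Δₒ > P the complex is low-spin.
Configuration: t₂g⁵ eg⁰.
Unpaired electrons: 1.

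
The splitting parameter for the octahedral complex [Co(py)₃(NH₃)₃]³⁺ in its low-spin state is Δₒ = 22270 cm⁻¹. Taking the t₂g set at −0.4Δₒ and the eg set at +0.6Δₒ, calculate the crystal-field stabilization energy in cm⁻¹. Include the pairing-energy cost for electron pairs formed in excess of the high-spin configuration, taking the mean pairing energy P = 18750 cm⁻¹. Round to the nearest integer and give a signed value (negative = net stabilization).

-15948

Ligand charges: 3×(+0) from py and 3×(+0) from NH₃ sum to +0; with overall charge +3, Co is +3.
Group 9 minus oxidation state +3 gives a d⁶ configuration for Co³⁺.
The d⁶ electrons fill as t₂g⁶ eg⁰.
The orbital stabilization is -2.4Δₒ = -2.4 × 22270 = -53448 cm⁻¹.
Pairing penalty: 3 pairs vs 1 in the high-spin reference → 2 extra × P = 37500 cm⁻¹.
Net CFSE = -53448 + 37500 = -15948 cm⁻¹.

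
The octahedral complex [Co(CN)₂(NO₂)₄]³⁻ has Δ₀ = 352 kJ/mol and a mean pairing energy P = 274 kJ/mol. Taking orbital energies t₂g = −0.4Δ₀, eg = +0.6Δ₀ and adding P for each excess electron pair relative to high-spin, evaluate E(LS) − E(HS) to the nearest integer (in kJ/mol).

-156

Ligand charges: 2×(-1) from CN⁻ and 4×(-1) from NO₂⁻ sum to -6; with overall charge -3, Co is +3.
Co³⁺: group 9, so d-count = 9 − 3 = 6.
High-spin: t₂g⁴ eg², CFSE = -0.4Δ₀ = -141 kJ/mol.
Low-spin: t₂g⁶ eg⁰, orbital CFSE = -2.4Δ₀ = -845 kJ/mol; plus 2 excess pairs × P = +548 kJ/mol; total -297 kJ/mol.
Thus E(LS) − E(HS) = -156 kJ/mol.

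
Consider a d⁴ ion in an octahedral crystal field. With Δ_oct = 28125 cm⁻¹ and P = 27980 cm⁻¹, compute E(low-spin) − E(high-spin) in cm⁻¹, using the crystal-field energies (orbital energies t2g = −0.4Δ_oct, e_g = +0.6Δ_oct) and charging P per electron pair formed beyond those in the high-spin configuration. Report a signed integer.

In the high-spin limit (t2g^3 e_g^1) the orbital term is -0.6Δ_oct = -16875 cm⁻¹, with no excess pairing.
For low-spin the configuration is t2g^4 e_g^0: orbital energy -1.6 × 28125 = -45000 cm⁻¹, and 1 additional pair relative to high-spin adds 27980 cm⁻¹, giving -17020 cm⁻¹.
The difference is -17020 − (-16875) = -145 cm⁻¹, so low-spin lies lower.

-145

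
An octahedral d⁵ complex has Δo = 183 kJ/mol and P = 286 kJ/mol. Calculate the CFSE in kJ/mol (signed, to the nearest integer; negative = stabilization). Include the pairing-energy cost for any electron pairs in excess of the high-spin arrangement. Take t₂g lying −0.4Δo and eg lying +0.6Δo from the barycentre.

0

Δo < P, so pairing is avoided: the ground state is high-spin.
Configuration: t₂g³ eg².
Orbital CFSE = 0.0Δo = 0.0 × 183 = 0 kJ/mol.
High-spin has no excess pairs, so no pairing correction applies.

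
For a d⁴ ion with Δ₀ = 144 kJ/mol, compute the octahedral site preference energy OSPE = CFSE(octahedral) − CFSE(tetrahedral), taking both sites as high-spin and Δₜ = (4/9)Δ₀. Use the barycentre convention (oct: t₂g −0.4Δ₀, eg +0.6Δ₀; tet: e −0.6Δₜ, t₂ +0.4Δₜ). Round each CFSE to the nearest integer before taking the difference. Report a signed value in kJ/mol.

Octahedral (high-spin): t2g^3 e_g^1, CFSE = 3(−0.4) + 1(+0.6) = -0.6Δ₀ = -0.6 × 144 = -86 kJ/mol.
Tetrahedral e^2 t2^2 gives -0.4Δₜ = -0.4 × (4/9) × 144 = -26 kJ/mol.
Subtracting, OSPE = -86 − (-26) = -60 kJ/mol.

-60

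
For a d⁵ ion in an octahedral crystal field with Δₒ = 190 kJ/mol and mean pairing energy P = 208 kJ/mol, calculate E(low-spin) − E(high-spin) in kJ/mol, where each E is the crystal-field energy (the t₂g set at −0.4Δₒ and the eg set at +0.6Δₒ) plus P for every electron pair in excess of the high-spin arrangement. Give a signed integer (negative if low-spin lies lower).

36

High-spin: t₂g³ eg², CFSE = 0.0Δₒ = 0 kJ/mol.
Low-spin: t₂g⁵ eg⁰, orbital CFSE = -2.0Δₒ = -380 kJ/mol; plus 2 excess pairs × P = +416 kJ/mol; total 36 kJ/mol.
The difference is 36 − (0) = 36 kJ/mol, so high-spin lies lower.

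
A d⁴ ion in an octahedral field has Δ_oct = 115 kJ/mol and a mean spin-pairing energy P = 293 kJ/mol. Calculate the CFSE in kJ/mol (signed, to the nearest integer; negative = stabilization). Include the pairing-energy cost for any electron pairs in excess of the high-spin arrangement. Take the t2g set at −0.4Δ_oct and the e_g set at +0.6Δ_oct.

-69

Here Δ_oct < P (115 < 293), so the high-spin state is favoured.
Filling d⁴ accordingly: t2g^3 e_g^1.
Orbital CFSE = -0.6Δ_oct = -0.6 × 115 = -69 kJ/mol.
High-spin has no excess pairs, so no pairing correction applies.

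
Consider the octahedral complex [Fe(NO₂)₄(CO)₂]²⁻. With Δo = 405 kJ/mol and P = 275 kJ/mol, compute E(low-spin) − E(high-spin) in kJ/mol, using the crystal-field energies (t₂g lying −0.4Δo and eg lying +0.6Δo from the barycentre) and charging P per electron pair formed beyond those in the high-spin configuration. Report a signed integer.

-260

Ligand charges: 4×(-1) from NO₂⁻ and 2×(+0) from CO sum to -4; with overall charge -2, Fe is +2.
Fe²⁺: group 8, so d-count = 8 − 2 = 6.
In the high-spin limit (t₂g⁴ eg²) the orbital term is -0.4Δo = -162 kJ/mol, with no excess pairing.
Low-spin t₂g⁶ eg⁰ gives -2.4Δo = -972 kJ/mol, but forming 2 extra pairs costs 2P = 550 kJ/mol, so E(LS) = -972 + 550 = -422 kJ/mol.
The difference is -422 − (-162) = -260 kJ/mol, so low-spin lies lower.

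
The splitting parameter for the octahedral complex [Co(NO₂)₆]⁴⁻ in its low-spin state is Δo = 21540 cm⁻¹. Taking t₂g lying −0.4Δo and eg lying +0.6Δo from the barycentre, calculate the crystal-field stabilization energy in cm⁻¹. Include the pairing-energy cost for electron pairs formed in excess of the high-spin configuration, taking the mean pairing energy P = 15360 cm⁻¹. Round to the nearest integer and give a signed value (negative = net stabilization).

-23412

Each NO₂⁻ contributes -1; 6 × (-1) = -6. With overall charge -4, Co is in the +2 oxidation state.
Co²⁺: group 9, so d-count = 9 − 2 = 7.
Configuration: t₂g⁶ eg¹.
The orbital stabilization is -1.8Δo = -1.8 × 21540 = -38772 cm⁻¹.
High-spin d⁷ would be t₂g⁵ eg² with 2 pairs; low-spin has 3, so 1 excess pair costs +1P = +15360 cm⁻¹.
Combining: -38772 + 15360 = -23412 cm⁻¹.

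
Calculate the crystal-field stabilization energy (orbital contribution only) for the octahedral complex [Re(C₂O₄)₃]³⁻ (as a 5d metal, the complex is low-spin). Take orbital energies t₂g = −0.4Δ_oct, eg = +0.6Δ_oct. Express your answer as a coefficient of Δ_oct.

-1.6 Δ_oct

Each C₂O₄²⁻ contributes -2; 3 × (-2) = -6. With overall charge -3, Re is in the +3 oxidation state.
Group 7 minus oxidation state +3 gives a d⁴ configuration for Re³⁺.
Configuration: t₂g⁴ eg⁰.
CFSE = 4(-0.4Δ_oct) + 0(0.6Δ_oct) = -1.6Δ_oct + 0.0Δ_oct = -1.6Δ_oct.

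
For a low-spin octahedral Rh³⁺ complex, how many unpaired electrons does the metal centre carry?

0

Rh³⁺: group 9, so d-count = 9 − 3 = 6.
Configuration: t₂g⁶ eg⁰, giving 0 unpaired electrons.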